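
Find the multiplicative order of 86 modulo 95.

18

By Lagrange's theorem, ord_95(86) divides φ(95) = φ(5·19) = (5−1)·(19−1) = 4·18 = 72 = 2^3 · 3^2.
Divisors of 72: 1, 2, 3, 4, 6, 8, 9, 12, 18, 24, 36, 72.
Compute 86^d (mod 95) for the divisors d until we hit 1:
86^1 ≡ 86 (mod 95)
86^2 ≡ 81 (mod 95)
86^3 ≡ 31 (mod 95)
86^4 ≡ 6 (mod 95)
86^6 ≡ 11 (mod 95)
86^8 ≡ 36 (mod 95)
86^9 ≡ 56 (mod 95)
86^12 ≡ 26 (mod 95)
86^18 ≡ 1 (mod 95) ✓
So ord_95(86) = 18.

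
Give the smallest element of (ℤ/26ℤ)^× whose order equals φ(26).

7

φ(26) = φ(2)·φ(13) = 1·12 = 12 = 2^2 · 3.
Test candidates g = 2, 3, … against the prime factors q ∈ {2, 3} of φ(26): g is a generator iff g^(12/q) ≢ 1 for every such q.
g = 2: gcd(2, 26) = 2 > 1, not a unit — skip.
g = 3: 3^6 ≡ 1 — hits 1, so not a primitive root.
g = 4: gcd(4, 26) = 2 > 1, not a unit — skip.
g = 5: 5^6 ≡ 25; 5^4 ≡ 1 — hits 1, so not a primitive root.
g = 6: gcd(6, 26) = 2 > 1, not a unit — skip.
g = 7: 7^6 ≡ 25; 7^4 ≡ 9 — none is 1, so 7 is a primitive root.
The smallest primitive root modulo 26 is 7.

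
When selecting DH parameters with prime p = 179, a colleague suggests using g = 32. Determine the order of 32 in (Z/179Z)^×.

The order of 32 must divide φ(179) = 179 − 1 = 178 = 2 · 89.
Divisors of 178: 1, 2, 89, 178.
Check 32^d mod 179 for each divisor in increasing order:
32^1 ≡ 32
32^2 ≡ 129
32^89 ≡ 178
32^178 ≡ 1
Therefore the multiplicative order of 32 modulo 179 is 178.

178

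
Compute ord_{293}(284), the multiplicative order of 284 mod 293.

73

By Lagrange's theorem, ord_293(284) divides φ(293) = 293 − 1 = 292 = 2^2 · 73.
Divisors of 292: 1, 2, 4, 73, 146, 292.
Test each divisor d:
284^1 ≡ 284 (mod 293)
284^2 ≡ 81 (mod 293)
284^4 ≡ 115 (mod 293)
284^73 ≡ 1 (mod 293) ✓
The smallest such exponent is 73, so the order of 284 is 73.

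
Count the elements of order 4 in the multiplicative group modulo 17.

φ(17) = 17 − 1 = 16 = 2^4.
Since (Z/17Z)^× is cyclic of order 16, the number of elements of order d is φ(d) when d | 16 and 0 otherwise.
4 = 2^2 divides 16, and φ(4) = 2.

2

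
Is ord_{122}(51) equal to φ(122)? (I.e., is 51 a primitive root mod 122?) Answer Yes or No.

Yes

φ(122) = φ(2)·φ(61) = 1·60 = 60 = 2^2 · 3 · 5.
It suffices to check that the order of 51 is not a proper divisor of 60: compute 51^(60/q) for q ∈ {2, 3, 5}.
51^30 ≡ 121 (mod 122)  [q = 2: ≢ 1 ✓]
51^20 ≡ 13 (mod 122)  [q = 3: ≢ 1 ✓]
51^12 ≡ 119 (mod 122)  [q = 5: ≢ 1 ✓]
All checks pass, so 51 has order 60 and is a primitive root modulo 122.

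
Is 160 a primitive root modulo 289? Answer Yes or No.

Yes

φ(289) = φ(17^2) = 17·(17−1) = 272 = 2^4 · 17.
160 is a primitive root mod 289 iff 160^(φ(289)/q) ≢ 1 for every prime q | φ(289), i.e. q ∈ {2, 17}.
160^136 ≡ 288 (mod 289)  [q = 2: ≢ 1 ✓]
160^16 ≡ 154 (mod 289)  [q = 17: ≢ 1 ✓]
None equal 1, so ord_289(160) = 272: 160 is a primitive root.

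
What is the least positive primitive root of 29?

φ(29) = 29 − 1 = 28 = 2^2 · 7.
g is a primitive root iff g^(28/q) ≢ 1 (mod 29) for each prime q ∈ {2, 7}.
g = 2: 2^14 ≡ 28; 2^4 ≡ 16 — none is 1, so 2 is a primitive root.
Hence the least primitive root of 29 is 2.

2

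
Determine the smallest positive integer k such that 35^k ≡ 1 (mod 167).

166

The order of 35 must divide φ(167) = 167 − 1 = 166 = 2 · 83.
Divisors of 166: 1, 2, 83, 166.
Check 35^d mod 167 for each divisor in increasing order:
35^1 ≡ 35 (mod 167)
35^2 ≡ 56 (mod 167)
35^83 ≡ 166 (mod 167)
35^166 ≡ 1 (mod 167) ✓
So ord_167(35) = 166.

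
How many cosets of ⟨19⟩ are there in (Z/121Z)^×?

The order of 19 must divide φ(121) = φ(11^2) = 11·(11−1) = 110 = 2 · 5 · 11.
Divisors of 110: 1, 2, 5, 10, 11, 22, 55, 110.
Check 19^d mod 121 for each divisor in increasing order:
19^1 ≡ 19 (mod 121)
19^2 ≡ 119 (mod 121)
19^5 ≡ 76 (mod 121)
19^10 ≡ 89 (mod 121)
19^11 ≡ 118 (mod 121)
19^22 ≡ 9 (mod 121)
19^55 ≡ 120 (mod 121)
19^110 ≡ 1 (mod 121) ✓
So ord_121(19) = 110, hence |⟨19⟩| = 110.
[(Z/121Z)^× : ⟨19⟩] = 110/110 = 1.

1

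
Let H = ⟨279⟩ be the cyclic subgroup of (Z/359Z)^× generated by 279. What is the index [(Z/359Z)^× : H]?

1

Since 279 ∈ (Z/359Z)^×, its order divides φ(359) = 359 − 1 = 358 = 2 · 179.
Divisors of 358: 1, 2, 179, 358.
Check 279^d mod 359 for each divisor in increasing order:
279^1 ≡ 279 (mod 359)
279^2 ≡ 297 (mod 359)
279^179 ≡ 358 (mod 359)
279^358 ≡ 1 (mod 359) ✓
Thus |⟨279⟩| = ord(279) = 358.
Index = |(Z/359Z)^×| / |⟨279⟩| = 358 / 358 = 1.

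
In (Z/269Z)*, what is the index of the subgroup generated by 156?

ord(156) | φ(269) = 269 − 1 = 268 = 2^2 · 67.
Divisors of 268: 1, 2, 4, 67, 134, 268.
Evaluate successive powers at the divisors of 268:
156^1 ≡ 156 (mod 269)
156^2 ≡ 126 (mod 269)
156^4 ≡ 5 (mod 269)
156^67 ≡ 187 (mod 269)
156^134 ≡ 268 (mod 269)
156^268 ≡ 1 (mod 269) ✓
So ord_269(156) = 268, hence |⟨156⟩| = 268.
Index = |(Z/269Z)^×| / |⟨156⟩| = 268 / 268 = 1.

1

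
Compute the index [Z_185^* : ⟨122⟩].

12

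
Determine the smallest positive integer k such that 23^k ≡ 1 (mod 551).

63

By Lagrange's theorem, ord_551(23) divides φ(551) = φ(19·29) = (19−1)·(29−1) = 18·28 = 504 = 2^3 · 3^2 · 7.
Divisors of 504: 1, 2, 3, 4, 6, 7, 8, 9, 12, 14, 18, 21, 24, 28, 36, 42, 56, 63, 72, 84, 126, 168, 252, 504.
Evaluate successive powers at the divisors of 504:
23^1 ≡ 23
23^2 ≡ 529
23^3 ≡ 45
23^4 ≡ 484
23^6 ≡ 372
23^7 ≡ 291
23^8 ≡ 81
23^9 ≡ 210
23^12 ≡ 83
23^14 ≡ 378
23^18 ≡ 20
23^21 ≡ 349
23^24 ≡ 277
23^28 ≡ 175
23^36 ≡ 400
23^42 ≡ 30
23^56 ≡ 320
23^63 ≡ 1
So ord_551(23) = 63.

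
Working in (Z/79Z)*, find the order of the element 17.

26

ord(17) | φ(79) = 79 − 1 = 78 = 2 · 3 · 13.
Divisors of 78: 1, 2, 3, 6, 13, 26, 39, 78.
Test each divisor d:
17^1 ≡ 17 (mod 79)
17^2 ≡ 52 (mod 79)
17^3 ≡ 15 (mod 79)
17^6 ≡ 67 (mod 79)
17^13 ≡ 78 (mod 79)
17^26 ≡ 1 (mod 79) ✓
Hence ord(17) = 26.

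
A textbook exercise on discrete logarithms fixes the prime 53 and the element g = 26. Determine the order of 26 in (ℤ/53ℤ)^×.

52

Since 26 ∈ (Z/53Z)^×, its order divides φ(53) = 53 − 1 = 52 = 2^2 · 13.
Divisors of 52: 1, 2, 4, 13, 26, 52.
Check 26^d mod 53 for each divisor in increasing order:
26^1 ≡ 26
26^2 ≡ 40
26^4 ≡ 10
26^13 ≡ 30
26^26 ≡ 52
26^52 ≡ 1
So ord_53(26) = 52.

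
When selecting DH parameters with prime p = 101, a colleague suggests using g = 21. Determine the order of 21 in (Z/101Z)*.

Since 21 ∈ (Z/101Z)^×, its order divides φ(101) = 101 − 1 = 100 = 2^2 · 5^2.
Divisors of 100: 1, 2, 4, 5, 10, 20, 25, 50, 100.
Evaluate successive powers at the divisors of 100:
21^1 ≡ 21 (mod 101)
21^2 ≡ 37 (mod 101)
21^4 ≡ 56 (mod 101)
21^5 ≡ 65 (mod 101)
21^10 ≡ 84 (mod 101)
21^20 ≡ 87 (mod 101)
21^25 ≡ 100 (mod 101)
21^50 ≡ 1 (mod 101) ✓
The smallest such exponent is 50, so the order of 21 is 50.

50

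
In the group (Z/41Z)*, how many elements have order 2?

1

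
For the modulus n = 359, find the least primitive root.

φ(359) = 359 − 1 = 358 = 2 · 179.
Test candidates g = 2, 3, … against the prime factors q ∈ {2, 179} of φ(359): g is a generator iff g^(358/q) ≢ 1 for every such q.
g = 2: 2^179 ≡ 1 — hits 1, so not a primitive root.
g = 3: 3^179 ≡ 1 — hits 1, so not a primitive root.
g = 4: 4^179 ≡ 1 — hits 1, so not a primitive root.
g = 5: 5^179 ≡ 1 — hits 1, so not a primitive root.
g = 6: 6^179 ≡ 1 — hits 1, so not a primitive root.
g = 7: 7^179 ≡ 358; 7^2 ≡ 49 — none is 1, so 7 is a primitive root.
Hence the least primitive root of 359 is 7.

7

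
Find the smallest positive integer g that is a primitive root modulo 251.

6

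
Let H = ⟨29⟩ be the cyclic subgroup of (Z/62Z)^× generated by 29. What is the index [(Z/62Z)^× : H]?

3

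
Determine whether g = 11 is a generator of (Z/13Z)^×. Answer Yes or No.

φ(13) = 13 − 1 = 12 = 2^2 · 3.
11 is a primitive root mod 13 iff 11^(φ(13)/q) ≢ 1 for every prime q | φ(13), i.e. q ∈ {2, 3}.
11^6 ≡ 12 (mod 13)  [q = 2: ≢ 1 ✓]
11^4 ≡ 3 (mod 13)  [q = 3: ≢ 1 ✓]
All checks pass, so 11 has order 12 and is a primitive root modulo 13.

Yes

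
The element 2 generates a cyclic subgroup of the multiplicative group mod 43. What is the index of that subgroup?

3

By Lagrange's theorem, ord_43(2) divides φ(43) = 43 − 1 = 42 = 2 · 3 · 7.
Divisors of 42: 1, 2, 3, 6, 7, 14, 21, 42.
Check 2^d mod 43 for each divisor in increasing order:
2^1 ≡ 2 (mod 43)
2^2 ≡ 4 (mod 43)
2^3 ≡ 8 (mod 43)
2^6 ≡ 21 (mod 43)
2^7 ≡ 42 (mod 43)
2^14 ≡ 1 (mod 43) ✓
Thus |⟨2⟩| = ord(2) = 14.
The index is φ(43) / ord(2) = 42 / 14 = 3.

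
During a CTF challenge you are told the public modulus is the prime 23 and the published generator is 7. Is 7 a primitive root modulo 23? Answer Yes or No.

Yes

φ(23) = 23 − 1 = 22 = 2 · 11.
7 is a primitive root mod 23 iff 7^(φ(23)/q) ≢ 1 for every prime q | φ(23), i.e. q ∈ {2, 11}.
7^11 ≡ 22 (mod 23)  [q = 2: ≢ 1 ✓]
7^2 ≡ 3 (mod 23)  [q = 11: ≢ 1 ✓]
None equal 1, so ord_23(7) = 22: 7 is a primitive root.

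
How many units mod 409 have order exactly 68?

32

φ(409) = 409 − 1 = 408 = 2^3 · 3 · 17.
In a cyclic group of order 408, there are φ(d) elements of order d for each divisor d of 408, and zero for non-divisors.
68 = 2^2 · 17 divides 408, and φ(68) = 32.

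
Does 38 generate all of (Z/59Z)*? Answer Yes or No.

φ(59) = 59 − 1 = 58 = 2 · 29.
It suffices to check that the order of 38 is not a proper divisor of 58: compute 38^(58/q) for q ∈ {2, 29}.
38^29 ≡ 58 (mod 59)  [q = 2: ≢ 1 ✓]
38^2 ≡ 28 (mod 59)  [q = 29: ≢ 1 ✓]
None equal 1, so ord_59(38) = 58: 38 is a primitive root.

Yes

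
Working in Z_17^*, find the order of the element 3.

16

ord(3) | φ(17) = 17 − 1 = 16 = 2^4.
Divisors of 16: 1, 2, 4, 8, 16.
Check 3^d mod 17 for each divisor in increasing order:
3^1 ≡ 3 (mod 17)
3^2 ≡ 9 (mod 17)
3^4 ≡ 13 (mod 17)
3^8 ≡ 16 (mod 17)
3^16 ≡ 1 (mod 17) ✓
So ord_17(3) = 16.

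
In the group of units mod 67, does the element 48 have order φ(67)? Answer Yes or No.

Yes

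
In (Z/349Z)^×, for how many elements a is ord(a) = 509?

0

φ(349) = 349 − 1 = 348 = 2^2 · 3 · 29.
In a cyclic group of order 348, there are φ(d) elements of order d for each divisor d of 348, and zero for non-divisors.
Here 348 is not a multiple of 509, so there are no elements of order 509.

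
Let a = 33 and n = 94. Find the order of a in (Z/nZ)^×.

46

Since 33 ∈ (Z/94Z)^×, its order divides φ(94) = φ(2)·φ(47) = 1·46 = 46 = 2 · 23.
Divisors of 46: 1, 2, 23, 46.
Compute 33^d (mod 94) for the divisors d until we hit 1:
33^1 ≡ 33 (mod 94)
33^2 ≡ 55 (mod 94)
33^23 ≡ 93 (mod 94)
33^46 ≡ 1 (mod 94) ✓
Hence ord(33) = 46.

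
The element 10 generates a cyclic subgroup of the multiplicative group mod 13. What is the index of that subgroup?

The order of 10 must divide φ(13) = 13 − 1 = 12 = 2^2 · 3.
Divisors of 12: 1, 2, 3, 4, 6, 12.
Test each divisor d:
10^1 ≡ 10 (mod 13)
10^2 ≡ 9 (mod 13)
10^3 ≡ 12 (mod 13)
10^4 ≡ 3 (mod 13)
10^6 ≡ 1 (mod 13) ✓
Thus |⟨10⟩| = ord(10) = 6.
The index is φ(13) / ord(10) = 12 / 6 = 2.

2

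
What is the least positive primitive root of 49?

3

φ(49) = φ(7^2) = 7·(7−1) = 42 = 2 · 3 · 7.
g is a primitive root iff g^(42/q) ≢ 1 (mod 49) for each prime q ∈ {2, 3, 7}.
g = 2: 2^21 ≡ 1 — hits 1, so not a primitive root.
g = 3: 3^21 ≡ 48; 3^14 ≡ 30; 3^6 ≡ 43 — none is 1, so 3 is a primitive root.
Hence the least primitive root of 49 is 3.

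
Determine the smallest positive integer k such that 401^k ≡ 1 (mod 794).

The order of 401 must divide φ(794) = φ(2)·φ(397) = 1·396 = 396 = 2^2 · 3^2 · 11.
Divisors of 396: 1, 2, 3, 4, 6, 9, 11, 12, 18, 22, 33, 36, 44, 66, 99, 132, 198, 396.
Compute 401^d (mod 794) for the divisors d until we hit 1:
401^1 ≡ 401 (mod 794)
401^2 ≡ 413 (mod 794)
401^3 ≡ 461 (mod 794)
401^4 ≡ 653 (mod 794)
401^6 ≡ 523 (mod 794)
401^9 ≡ 521 (mod 794)
401^11 ≡ 793 (mod 794)
401^12 ≡ 393 (mod 794)
401^18 ≡ 687 (mod 794)
401^22 ≡ 1 (mod 794) ✓
Therefore the multiplicative order of 401 modulo 794 is 22.

22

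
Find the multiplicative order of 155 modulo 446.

74

Since 155 ∈ (Z/446Z)^×, its order divides φ(446) = φ(2)·φ(223) = 1·222 = 222 = 2 · 3 · 37.
Divisors of 222: 1, 2, 3, 6, 37, 74, 111, 222.
Test each divisor d:
155^1 ≡ 155 (mod 446)
155^2 ≡ 387 (mod 446)
155^3 ≡ 221 (mod 446)
155^6 ≡ 227 (mod 446)
155^37 ≡ 445 (mod 446)
155^74 ≡ 1 (mod 446) ✓
So ord_446(155) = 74.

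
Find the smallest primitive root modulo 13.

2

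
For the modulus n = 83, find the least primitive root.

2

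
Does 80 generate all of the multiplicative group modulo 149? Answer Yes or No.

φ(149) = 149 − 1 = 148 = 2^2 · 37.
It suffices to check that the order of 80 is not a proper divisor of 148: compute 80^(148/q) for q ∈ {2, 37}.
80^74 ≡ 1 (mod 149)  [q = 2: ≡ 1 ✗]
80^4 ≡ 49 (mod 149)  [q = 37: ≢ 1 ✓]
Since 80^74 ≡ 1, the order of 80 divides 74 < 148, so 80 is not a primitive root.

No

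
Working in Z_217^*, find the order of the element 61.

The order of 61 must divide φ(217) = φ(7·31) = (7−1)·(31−1) = 6·30 = 180 = 2^2 · 3^2 · 5.
Divisors of 180: 1, 2, 3, 4, 5, 6, 9, 10, 12, 15, 18, 20, 30, 36, 45, 60, 90, 180.
Check 61^d mod 217 for each divisor in increasing order:
61^1 ≡ 61
61^2 ≡ 32
61^3 ≡ 216
61^4 ≡ 156
61^5 ≡ 185
61^6 ≡ 1
So ord_217(61) = 6.

6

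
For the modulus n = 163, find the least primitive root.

φ(163) = 163 − 1 = 162 = 2 · 3^4.
g is a primitive root iff g^(162/q) ≢ 1 (mod 163) for each prime q ∈ {2, 3}.
g = 2: 2^81 ≡ 162; 2^54 ≡ 104 — none is 1, so 2 is a primitive root.
So 2 is the smallest generator of (Z/163Z)^×.

2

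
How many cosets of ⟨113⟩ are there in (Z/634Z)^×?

4

ord(113) | φ(634) = φ(2)·φ(317) = 1·316 = 316 = 2^2 · 79.
Divisors of 316: 1, 2, 4, 79, 158, 316.
Evaluate successive powers at the divisors of 316:
113^1 ≡ 113 (mod 634)
113^2 ≡ 89 (mod 634)
113^4 ≡ 313 (mod 634)
113^79 ≡ 1 (mod 634) ✓
So ord_634(113) = 79, hence |⟨113⟩| = 79.
The index is φ(634) / ord(113) = 316 / 79 = 4.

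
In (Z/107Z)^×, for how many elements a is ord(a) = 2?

1

φ(107) = 107 − 1 = 106 = 2 · 53.
Since (Z/107Z)^× is cyclic of order 106, the number of elements of order d is φ(d) when d | 106 and 0 otherwise.
2 | 106, and φ(2) = 2 − 1 = 1.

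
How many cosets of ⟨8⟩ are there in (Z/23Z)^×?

By Lagrange's theorem, ord_23(8) divides φ(23) = 23 − 1 = 22 = 2 · 11.
Divisors of 22: 1, 2, 11, 22.
Test each divisor d:
8^1 ≡ 8 (mod 23)
8^2 ≡ 18 (mod 23)
8^11 ≡ 1 (mod 23) ✓
So ord_23(8) = 11, hence |⟨8⟩| = 11.
Index = |(Z/23Z)^×| / |⟨8⟩| = 22 / 11 = 2.

2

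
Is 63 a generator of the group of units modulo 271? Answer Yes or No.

No

φ(271) = 271 − 1 = 270 = 2 · 3^3 · 5.
63 is a primitive root mod 271 iff 63^(φ(271)/q) ≢ 1 for every prime q | φ(271), i.e. q ∈ {2, 3, 5}.
63^135 ≡ 1 (mod 271)  [q = 2: ≡ 1 ✗]
63^90 ≡ 242 (mod 271)  [q = 3: ≢ 1 ✓]
63^54 ≡ 10 (mod 271)  [q = 5: ≢ 1 ✓]
Since 63^135 ≡ 1, the order of 63 divides 135 < 270, so 63 is not a primitive root.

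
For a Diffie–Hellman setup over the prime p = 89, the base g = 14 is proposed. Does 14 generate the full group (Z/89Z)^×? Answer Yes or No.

φ(89) = 89 − 1 = 88 = 2^3 · 11.
It suffices to check that the order of 14 is not a proper divisor of 88: compute 14^(88/q) for q ∈ {2, 11}.
14^44 ≡ 88 (mod 89)  [q = 2: ≢ 1 ✓]
14^8 ≡ 45 (mod 89)  [q = 11: ≢ 1 ✓]
None equal 1, so ord_89(14) = 88: 14 is a primitive root.

Yes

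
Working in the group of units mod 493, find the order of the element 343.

112

ord(343) | φ(493) = φ(17·29) = (17−1)·(29−1) = 16·28 = 448 = 2^6 · 7.
Divisors of 448: 1, 2, 4, 7, 8, 14, 16, 28, 32, 56, 64, 112, 224, 448.
Test each divisor d:
343^1 ≡ 343 (mod 493)
343^2 ≡ 315 (mod 493)
343^4 ≡ 132 (mod 493)
343^7 ≡ 436 (mod 493)
343^8 ≡ 169 (mod 493)
343^14 ≡ 291 (mod 493)
343^16 ≡ 460 (mod 493)
343^28 ≡ 378 (mod 493)
343^32 ≡ 103 (mod 493)
343^56 ≡ 407 (mod 493)
343^64 ≡ 256 (mod 493)
343^112 ≡ 1 (mod 493) ✓
Hence ord(343) = 112.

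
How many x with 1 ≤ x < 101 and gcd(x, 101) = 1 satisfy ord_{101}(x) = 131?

0

φ(101) = 101 − 1 = 100 = 2^2 · 5^2.
Since (Z/101Z)^× is cyclic of order 100, the number of elements of order d is φ(d) when d | 100 and 0 otherwise.
131 does not divide 100, so no element of (Z/101Z)^× has order 131.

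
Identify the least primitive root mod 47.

5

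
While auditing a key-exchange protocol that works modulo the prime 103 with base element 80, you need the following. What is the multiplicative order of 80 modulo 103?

34

ord(80) | φ(103) = 103 − 1 = 102 = 2 · 3 · 17.
Divisors of 102: 1, 2, 3, 6, 17, 34, 51, 102.
Test each divisor d:
80^1 ≡ 80 (mod 103)
80^2 ≡ 14 (mod 103)
80^3 ≡ 90 (mod 103)
80^6 ≡ 66 (mod 103)
80^17 ≡ 102 (mod 103)
80^34 ≡ 1 (mod 103) ✓
Hence ord(80) = 34.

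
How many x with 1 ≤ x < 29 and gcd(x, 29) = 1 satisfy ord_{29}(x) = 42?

0

φ(29) = 29 − 1 = 28 = 2^2 · 7.
(Z/29Z)^× is cyclic (|G| = 28); a cyclic group of order m has exactly φ(d) elements of each order d | m, and none otherwise.
42 does not divide 28, so no element of (Z/29Z)^× has order 42.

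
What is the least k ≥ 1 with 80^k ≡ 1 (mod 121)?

By Lagrange's theorem, ord_121(80) divides φ(121) = φ(11^2) = 11·(11−1) = 110 = 2 · 5 · 11.
Divisors of 110: 1, 2, 5, 10, 11, 22, 55, 110.
Evaluate successive powers at the divisors of 110:
80^1 ≡ 80 (mod 121)
80^2 ≡ 108 (mod 121)
80^5 ≡ 89 (mod 121)
80^10 ≡ 56 (mod 121)
80^11 ≡ 3 (mod 121)
80^22 ≡ 9 (mod 121)
80^55 ≡ 1 (mod 121) ✓
So ord_121(80) = 55.

55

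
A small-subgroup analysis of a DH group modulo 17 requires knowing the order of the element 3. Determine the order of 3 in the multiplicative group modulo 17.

By Lagrange's theorem, ord_17(3) divides φ(17) = 17 − 1 = 16 = 2^4.
Divisors of 16: 1, 2, 4, 8, 16.
Check 3^d mod 17 for each divisor in increasing order:
3^1 ≡ 3 (mod 17)
3^2 ≡ 9 (mod 17)
3^4 ≡ 13 (mod 17)
3^8 ≡ 16 (mod 17)
3^16 ≡ 1 (mod 17) ✓
Hence ord(3) = 16.

16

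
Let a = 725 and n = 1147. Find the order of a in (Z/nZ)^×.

180

The order of 725 must divide φ(1147) = φ(31·37) = (31−1)·(37−1) = 30·36 = 1080 = 2^3 · 3^3 · 5.
Divisors of 1080: 1, 2, 3, 4, 5, 6, 8, 9, 10, 12, 15, 18, 20, 24, 27, 30, 36, 40, 45, 54, 60, 72, 90, 108, 120, 135, 180, 216, 270, 360, 540, 1080.
Compute 725^d (mod 1147) for the divisors d until we hit 1:
725^1 ≡ 725 (mod 1147)
725^2 ≡ 299 (mod 1147)
725^3 ≡ 1139 (mod 1147)
725^4 ≡ 1082 (mod 1147)
725^5 ≡ 1049 (mod 1147)
725^6 ≡ 64 (mod 1147)
725^8 ≡ 784 (mod 1147)
725^9 ≡ 635 (mod 1147)
725^10 ≡ 428 (mod 1147)
725^12 ≡ 655 (mod 1147)
725^15 ≡ 495 (mod 1147)
725^18 ≡ 628 (mod 1147)
725^20 ≡ 811 (mod 1147)
725^24 ≡ 47 (mod 1147)
725^27 ≡ 771 (mod 1147)
725^30 ≡ 714 (mod 1147)
725^36 ≡ 963 (mod 1147)
725^40 ≡ 490 (mod 1147)
725^45 ≡ 154 (mod 1147)
725^54 ≡ 295 (mod 1147)
725^60 ≡ 528 (mod 1147)
725^72 ≡ 593 (mod 1147)
725^90 ≡ 776 (mod 1147)
725^108 ≡ 1000 (mod 1147)
725^120 ≡ 63 (mod 1147)
725^135 ≡ 216 (mod 1147)
725^180 ≡ 1 (mod 1147) ✓
Therefore the multiplicative order of 725 modulo 1147 is 180.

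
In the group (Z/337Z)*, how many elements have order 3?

2

φ(337) = 337 − 1 = 336 = 2^4 · 3 · 7.
In a cyclic group of order 336, there are φ(d) elements of order d for each divisor d of 336, and zero for non-divisors.
3 | 336, and φ(3) = 3 − 1 = 2.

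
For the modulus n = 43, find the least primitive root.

φ(43) = 43 − 1 = 42 = 2 · 3 · 7.
Test candidates g = 2, 3, … against the prime factors q ∈ {2, 3, 7} of φ(43): g is a generator iff g^(42/q) ≢ 1 for every such q.
g = 2: 2^21 ≡ 42; 2^14 ≡ 1 — hits 1, so not a primitive root.
g = 3: 3^21 ≡ 42; 3^14 ≡ 36; 3^6 ≡ 41 — none is 1, so 3 is a primitive root.
Hence the least primitive root of 43 is 3.

3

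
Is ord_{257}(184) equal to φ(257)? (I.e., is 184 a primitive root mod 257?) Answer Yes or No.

No

φ(257) = 257 − 1 = 256 = 2^8.
184 is a primitive root mod 257 iff 184^(φ(257)/q) ≢ 1 for every prime q | φ(257), i.e. q ∈ {2}.
184^128 ≡ 1 (mod 257)  [q = 2: ≡ 1 ✗]
The check at q = 2 fails, so 184 generates a proper subgroup.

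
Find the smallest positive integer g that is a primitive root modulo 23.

5

φ(23) = 23 − 1 = 22 = 2 · 11.
Test candidates g = 2, 3, … against the prime factors q ∈ {2, 11} of φ(23): g is a generator iff g^(22/q) ≢ 1 for every such q.
g = 2: 2^11 ≡ 1 — hits 1, so not a primitive root.
g = 3: 3^11 ≡ 1 — hits 1, so not a primitive root.
g = 4: 4^11 ≡ 1 — hits 1, so not a primitive root.
g = 5: 5^11 ≡ 22; 5^2 ≡ 2 — none is 1, so 5 is a primitive root.
The smallest primitive root modulo 23 is 5.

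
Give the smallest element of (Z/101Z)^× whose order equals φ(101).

2

φ(101) = 101 − 1 = 100 = 2^2 · 5^2.
g is a primitive root iff g^(100/q) ≢ 1 (mod 101) for each prime q ∈ {2, 5}.
g = 2: 2^50 ≡ 100; 2^20 ≡ 95 — none is 1, so 2 is a primitive root.
Hence the least primitive root of 101 is 2.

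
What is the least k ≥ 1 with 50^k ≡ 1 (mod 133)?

ord(50) | φ(133) = φ(7·19) = (7−1)·(19−1) = 6·18 = 108 = 2^2 · 3^3.
Divisors of 108: 1, 2, 3, 4, 6, 9, 12, 18, 27, 36, 54, 108.
Check 50^d mod 133 for each divisor in increasing order:
50^1 ≡ 50 (mod 133)
50^2 ≡ 106 (mod 133)
50^3 ≡ 113 (mod 133)
50^4 ≡ 64 (mod 133)
50^6 ≡ 1 (mod 133) ✓
Hence ord(50) = 6.

6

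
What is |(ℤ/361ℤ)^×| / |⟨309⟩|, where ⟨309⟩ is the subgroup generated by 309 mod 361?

2

The order of 309 must divide φ(361) = φ(19^2) = 19·(19−1) = 342 = 2 · 3^2 · 19.
Divisors of 342: 1, 2, 3, 6, 9, 18, 19, 38, 57, 114, 171, 342.
Test each divisor d:
309^1 ≡ 309
309^2 ≡ 177
309^3 ≡ 182
309^6 ≡ 273
309^9 ≡ 229
309^18 ≡ 96
309^19 ≡ 62
309^38 ≡ 234
309^57 ≡ 68
309^114 ≡ 292
309^171 ≡ 1
The order of 309 is 171, so the subgroup it generates has 171 elements.
[(Z/361Z)^× : ⟨309⟩] = 342/171 = 2.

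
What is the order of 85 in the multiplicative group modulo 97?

16

ord(85) | φ(97) = 97 − 1 = 96 = 2^5 · 3.
Divisors of 96: 1, 2, 3, 4, 6, 8, 12, 16, 24, 32, 48, 96.
Check 85^d mod 97 for each divisor in increasing order:
85^1 ≡ 85 (mod 97)
85^2 ≡ 47 (mod 97)
85^3 ≡ 18 (mod 97)
85^4 ≡ 75 (mod 97)
85^6 ≡ 33 (mod 97)
85^8 ≡ 96 (mod 97)
85^12 ≡ 22 (mod 97)
85^16 ≡ 1 (mod 97) ✓
Therefore the multiplicative order of 85 modulo 97 is 16.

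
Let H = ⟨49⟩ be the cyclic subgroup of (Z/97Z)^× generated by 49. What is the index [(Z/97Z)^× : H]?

Since 49 ∈ (Z/97Z)^×, its order divides φ(97) = 97 − 1 = 96 = 2^5 · 3.
Divisors of 96: 1, 2, 3, 4, 6, 8, 12, 16, 24, 32, 48, 96.
Check 49^d mod 97 for each divisor in increasing order:
49^1 ≡ 49 (mod 97)
49^2 ≡ 73 (mod 97)
49^3 ≡ 85 (mod 97)
49^4 ≡ 91 (mod 97)
49^6 ≡ 47 (mod 97)
49^8 ≡ 36 (mod 97)
49^12 ≡ 75 (mod 97)
49^16 ≡ 35 (mod 97)
49^24 ≡ 96 (mod 97)
49^32 ≡ 61 (mod 97)
49^48 ≡ 1 (mod 97) ✓
So ord_97(49) = 48, hence |⟨49⟩| = 48.
The index is φ(97) / ord(49) = 96 / 48 = 2.

2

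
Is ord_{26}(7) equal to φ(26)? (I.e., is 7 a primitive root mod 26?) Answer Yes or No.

Yes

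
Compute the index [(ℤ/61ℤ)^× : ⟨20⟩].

12

Since 20 ∈ (Z/61Z)^×, its order divides φ(61) = 61 − 1 = 60 = 2^2 · 3 · 5.
Divisors of 60: 1, 2, 3, 4, 5, 6, 10, 12, 15, 20, 30, 60.
Evaluate successive powers at the divisors of 60:
20^1 ≡ 20 (mod 61)
20^2 ≡ 34 (mod 61)
20^3 ≡ 9 (mod 61)
20^4 ≡ 58 (mod 61)
20^5 ≡ 1 (mod 61) ✓
Thus |⟨20⟩| = ord(20) = 5.
[(Z/61Z)^× : ⟨20⟩] = 60/5 = 12.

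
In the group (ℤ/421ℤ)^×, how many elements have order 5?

φ(421) = 421 − 1 = 420 = 2^2 · 3 · 5 · 7.
Since (Z/421Z)^× is cyclic of order 420, the number of elements of order d is φ(d) when d | 420 and 0 otherwise.
5 | 420, and φ(5) = 5 − 1 = 4.

4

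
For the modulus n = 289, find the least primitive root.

3

φ(289) = φ(17^2) = 17·(17−1) = 272 = 2^4 · 17.
g is a primitive root iff g^(272/q) ≢ 1 (mod 289) for each prime q ∈ {2, 17}.
g = 2: 2^136 ≡ 1 — hits 1, so not a primitive root.
g = 3: 3^136 ≡ 288; 3^16 ≡ 171 — none is 1, so 3 is a primitive root.
So 3 is the smallest generator of (Z/289Z)^×.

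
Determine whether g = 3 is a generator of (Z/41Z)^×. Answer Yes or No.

No

φ(41) = 41 − 1 = 40 = 2^3 · 5.
Test 3^(40/q) mod 41 for each prime factor q of 40:
3^20 ≡ 40 (mod 41)  [q = 2: ≢ 1 ✓]
3^8 ≡ 1 (mod 41)  [q = 5: ≡ 1 ✗]
Since 3^8 ≡ 1, the order of 3 divides 8 < 40, so 3 is not a primitive root.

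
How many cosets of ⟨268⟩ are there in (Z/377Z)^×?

12

ord(268) | φ(377) = φ(13·29) = (13−1)·(29−1) = 12·28 = 336 = 2^4 · 3 · 7.
Divisors of 336: 1, 2, 3, 4, 6, 7, 8, 12, 14, 16, 21, 24, 28, 42, 48, 56, 84, 112, 168, 336.
Test each divisor d:
268^1 ≡ 268
268^2 ≡ 194
268^3 ≡ 343
268^4 ≡ 313
268^6 ≡ 25
268^7 ≡ 291
268^8 ≡ 326
268^12 ≡ 248
268^14 ≡ 233
268^16 ≡ 339
268^21 ≡ 320
268^24 ≡ 53
268^28 ≡ 1
The order of 268 is 28, so the subgroup it generates has 28 elements.
The index is φ(377) / ord(268) = 336 / 28 = 12.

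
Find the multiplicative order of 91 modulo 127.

ord(91) | φ(127) = 127 − 1 = 126 = 2 · 3^2 · 7.
Divisors of 126: 1, 2, 3, 6, 7, 9, 14, 18, 21, 42, 63, 126.
Compute 91^d (mod 127) for the divisors d until we hit 1:
91^1 ≡ 91 (mod 127)
91^2 ≡ 26 (mod 127)
91^3 ≡ 80 (mod 127)
91^6 ≡ 50 (mod 127)
91^7 ≡ 105 (mod 127)
91^9 ≡ 63 (mod 127)
91^14 ≡ 103 (mod 127)
91^18 ≡ 32 (mod 127)
91^21 ≡ 20 (mod 127)
91^42 ≡ 19 (mod 127)
91^63 ≡ 126 (mod 127)
91^126 ≡ 1 (mod 127) ✓
Therefore the multiplicative order of 91 modulo 127 is 126.

126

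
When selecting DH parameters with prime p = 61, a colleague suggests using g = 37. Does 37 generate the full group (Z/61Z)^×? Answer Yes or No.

No

φ(61) = 61 − 1 = 60 = 2^2 · 3 · 5.
37 is a primitive root mod 61 iff 37^(φ(61)/q) ≢ 1 for every prime q | φ(61), i.e. q ∈ {2, 3, 5}.
37^30 ≡ 60 (mod 61)  [q = 2: ≢ 1 ✓]
37^20 ≡ 1 (mod 61)  [q = 3: ≡ 1 ✗]
37^12 ≡ 34 (mod 61)  [q = 5: ≢ 1 ✓]
The check at q = 3 fails, so 37 generates a proper subgroup.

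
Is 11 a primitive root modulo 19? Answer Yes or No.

No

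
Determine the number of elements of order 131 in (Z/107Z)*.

0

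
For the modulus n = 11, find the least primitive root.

2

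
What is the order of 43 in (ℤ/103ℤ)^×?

By Lagrange's theorem, ord_103(43) divides φ(103) = 103 − 1 = 102 = 2 · 3 · 17.
Divisors of 102: 1, 2, 3, 6, 17, 34, 51, 102.
Check 43^d mod 103 for each divisor in increasing order:
43^1 ≡ 43
43^2 ≡ 98
43^3 ≡ 94
43^6 ≡ 81
43^17 ≡ 47
43^34 ≡ 46
43^51 ≡ 102
43^102 ≡ 1
So ord_103(43) = 102.

102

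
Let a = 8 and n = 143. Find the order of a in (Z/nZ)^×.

20

The order of 8 must divide φ(143) = φ(11·13) = (11−1)·(13−1) = 10·12 = 120 = 2^3 · 3 · 5.
Divisors of 120: 1, 2, 3, 4, 5, 6, 8, 10, 12, 15, 20, 24, 30, 40, 60, 120.
Compute 8^d (mod 143) for the divisors d until we hit 1:
8^1 ≡ 8 (mod 143)
8^2 ≡ 64 (mod 143)
8^3 ≡ 83 (mod 143)
8^4 ≡ 92 (mod 143)
8^5 ≡ 21 (mod 143)
8^6 ≡ 25 (mod 143)
8^8 ≡ 27 (mod 143)
8^10 ≡ 12 (mod 143)
8^12 ≡ 53 (mod 143)
8^15 ≡ 109 (mod 143)
8^20 ≡ 1 (mod 143) ✓
Therefore the multiplicative order of 8 modulo 143 is 20.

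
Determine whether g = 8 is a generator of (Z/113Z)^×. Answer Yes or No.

No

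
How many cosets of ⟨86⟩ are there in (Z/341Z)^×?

10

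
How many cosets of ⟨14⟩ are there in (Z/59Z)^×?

1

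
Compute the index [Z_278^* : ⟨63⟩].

6

By Lagrange's theorem, ord_278(63) divides φ(278) = φ(2)·φ(139) = 1·138 = 138 = 2 · 3 · 23.
Divisors of 138: 1, 2, 3, 6, 23, 46, 69, 138.
Check 63^d mod 278 for each divisor in increasing order:
63^1 ≡ 63
63^2 ≡ 77
63^3 ≡ 125
63^6 ≡ 57
63^23 ≡ 1
So ord_278(63) = 23, hence |⟨63⟩| = 23.
[(Z/278Z)^× : ⟨63⟩] = 138/23 = 6.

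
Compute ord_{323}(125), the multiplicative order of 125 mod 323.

By Lagrange's theorem, ord_323(125) divides φ(323) = φ(17·19) = (17−1)·(19−1) = 16·18 = 288 = 2^5 · 3^2.
Divisors of 288: 1, 2, 3, 4, 6, 8, 9, 12, 16, 18, 24, 32, 36, 48, 72, 96, 144, 288.
Check 125^d mod 323 for each divisor in increasing order:
125^1 ≡ 125 (mod 323)
125^2 ≡ 121 (mod 323)
125^3 ≡ 267 (mod 323)
125^4 ≡ 106 (mod 323)
125^6 ≡ 229 (mod 323)
125^8 ≡ 254 (mod 323)
125^9 ≡ 96 (mod 323)
125^12 ≡ 115 (mod 323)
125^16 ≡ 239 (mod 323)
125^18 ≡ 172 (mod 323)
125^24 ≡ 305 (mod 323)
125^32 ≡ 273 (mod 323)
125^36 ≡ 191 (mod 323)
125^48 ≡ 1 (mod 323) ✓
Therefore the multiplicative order of 125 modulo 323 is 48.

48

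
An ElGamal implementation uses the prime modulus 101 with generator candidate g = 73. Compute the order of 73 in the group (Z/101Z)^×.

By Lagrange's theorem, ord_101(73) divides φ(101) = 101 − 1 = 100 = 2^2 · 5^2.
Divisors of 100: 1, 2, 4, 5, 10, 20, 25, 50, 100.
Check 73^d mod 101 for each divisor in increasing order:
73^1 ≡ 73 (mod 101)
73^2 ≡ 77 (mod 101)
73^4 ≡ 71 (mod 101)
73^5 ≡ 32 (mod 101)
73^10 ≡ 14 (mod 101)
73^20 ≡ 95 (mod 101)
73^25 ≡ 10 (mod 101)
73^50 ≡ 100 (mod 101)
73^100 ≡ 1 (mod 101) ✓
The smallest such exponent is 100, so the order of 73 is 100.

100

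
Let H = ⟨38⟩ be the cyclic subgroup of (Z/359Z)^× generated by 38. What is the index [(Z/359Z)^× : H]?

By Lagrange's theorem, ord_359(38) divides φ(359) = 359 − 1 = 358 = 2 · 179.
Divisors of 358: 1, 2, 179, 358.
Test each divisor d:
38^1 ≡ 38 (mod 359)
38^2 ≡ 8 (mod 359)
38^179 ≡ 358 (mod 359)
38^358 ≡ 1 (mod 359) ✓
The order of 38 is 358, so the subgroup it generates has 358 elements.
Index = |(Z/359Z)^×| / |⟨38⟩| = 358 / 358 = 1.

1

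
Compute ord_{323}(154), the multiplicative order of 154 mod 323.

ord(154) | φ(323) = φ(17·19) = (17−1)·(19−1) = 16·18 = 288 = 2^5 · 3^2.
Divisors of 288: 1, 2, 3, 4, 6, 8, 9, 12, 16, 18, 24, 32, 36, 48, 72, 96, 144, 288.
Compute 154^d (mod 323) for the divisors d until we hit 1:
154^1 ≡ 154
154^2 ≡ 137
154^3 ≡ 103
154^4 ≡ 35
154^6 ≡ 273
154^8 ≡ 256
154^9 ≡ 18
154^12 ≡ 239
154^16 ≡ 290
154^18 ≡ 1
The smallest such exponent is 18, so the order of 154 is 18.

18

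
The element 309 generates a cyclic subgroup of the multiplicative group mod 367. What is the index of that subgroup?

By Lagrange's theorem, ord_367(309) divides φ(367) = 367 − 1 = 366 = 2 · 3 · 61.
Divisors of 366: 1, 2, 3, 6, 61, 122, 183, 366.
Compute 309^d (mod 367) for the divisors d until we hit 1:
309^1 ≡ 309
309^2 ≡ 61
309^3 ≡ 132
309^6 ≡ 175
309^61 ≡ 83
309^122 ≡ 283
309^183 ≡ 1
The order of 309 is 183, so the subgroup it generates has 183 elements.
[(Z/367Z)^× : ⟨309⟩] = 366/183 = 2.

2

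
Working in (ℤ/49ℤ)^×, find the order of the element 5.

42

The order of 5 must divide φ(49) = φ(7^2) = 7·(7−1) = 42 = 2 · 3 · 7.
Divisors of 42: 1, 2, 3, 6, 7, 14, 21, 42.
Check 5^d mod 49 for each divisor in increasing order:
5^1 ≡ 5
5^2 ≡ 25
5^3 ≡ 27
5^6 ≡ 43
5^7 ≡ 19
5^14 ≡ 18
5^21 ≡ 48
5^42 ≡ 1
Therefore the multiplicative order of 5 modulo 49 is 42.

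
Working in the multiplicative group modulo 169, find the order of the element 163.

156

Since 163 ∈ (Z/169Z)^×, its order divides φ(169) = φ(13^2) = 13·(13−1) = 156 = 2^2 · 3 · 13.
Divisors of 156: 1, 2, 3, 4, 6, 12, 13, 26, 39, 52, 78, 156.
Compute 163^d (mod 169) for the divisors d until we hit 1:
163^1 ≡ 163 (mod 169)
163^2 ≡ 36 (mod 169)
163^3 ≡ 122 (mod 169)
163^4 ≡ 113 (mod 169)
163^6 ≡ 12 (mod 169)
163^12 ≡ 144 (mod 169)
163^13 ≡ 150 (mod 169)
163^26 ≡ 23 (mod 169)
163^39 ≡ 70 (mod 169)
163^52 ≡ 22 (mod 169)
163^78 ≡ 168 (mod 169)
163^156 ≡ 1 (mod 169) ✓
The smallest such exponent is 156, so the order of 163 is 156.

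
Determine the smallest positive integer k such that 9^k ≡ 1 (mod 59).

29

ord(9) | φ(59) = 59 − 1 = 58 = 2 · 29.
Divisors of 58: 1, 2, 29, 58.
Test each divisor d:
9^1 ≡ 9 (mod 59)
9^2 ≡ 22 (mod 59)
9^29 ≡ 1 (mod 59) ✓
The smallest such exponent is 29, so the order of 9 is 29.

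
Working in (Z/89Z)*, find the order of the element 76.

88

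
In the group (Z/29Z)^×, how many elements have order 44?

0

φ(29) = 29 − 1 = 28 = 2^2 · 7.
In a cyclic group of order 28, there are φ(d) elements of order d for each divisor d of 28, and zero for non-divisors.
44 does not divide 28, so no element of (Z/29Z)^× has order 44.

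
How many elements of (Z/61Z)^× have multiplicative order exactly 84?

0

φ(61) = 61 − 1 = 60 = 2^2 · 3 · 5.
Since (Z/61Z)^× is cyclic of order 60, the number of elements of order d is φ(d) when d | 60 and 0 otherwise.
Since 84 ∤ 60, the count is 0.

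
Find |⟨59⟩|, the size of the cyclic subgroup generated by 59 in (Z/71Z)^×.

70

By Lagrange's theorem, ord_71(59) divides φ(71) = 71 − 1 = 70 = 2 · 5 · 7.
Divisors of 70: 1, 2, 5, 7, 10, 14, 35, 70.
Evaluate successive powers at the divisors of 70:
59^1 ≡ 59 (mod 71)
59^2 ≡ 2 (mod 71)
59^5 ≡ 23 (mod 71)
59^7 ≡ 46 (mod 71)
59^10 ≡ 32 (mod 71)
59^14 ≡ 57 (mod 71)
59^35 ≡ 70 (mod 71)
59^70 ≡ 1 (mod 71) ✓
Hence ord(59) = 70.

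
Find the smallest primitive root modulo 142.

7

φ(142) = φ(2)·φ(71) = 1·70 = 70 = 2 · 5 · 7.
g is a primitive root iff g^(70/q) ≢ 1 (mod 142) for each prime q ∈ {2, 5, 7}.
g = 2: gcd(2, 142) = 2 > 1, not a unit — skip.
g = 3: 3^35 ≡ 1 — hits 1, so not a primitive root.
g = 4: gcd(4, 142) = 2 > 1, not a unit — skip.
g = 5: 5^35 ≡ 1 — hits 1, so not a primitive root.
g = 6: gcd(6, 142) = 2 > 1, not a unit — skip.
g = 7: 7^35 ≡ 141; 7^14 ≡ 125; 7^10 ≡ 45 — none is 1, so 7 is a primitive root.
Hence the least primitive root of 142 is 7.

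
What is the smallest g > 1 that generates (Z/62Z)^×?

φ(62) = φ(2)·φ(31) = 1·30 = 30 = 2 · 3 · 5.
Test candidates g = 2, 3, … against the prime factors q ∈ {2, 3, 5} of φ(62): g is a generator iff g^(30/q) ≢ 1 for every such q.
g = 2: gcd(2, 62) = 2 > 1, not a unit — skip.
g = 3: 3^15 ≡ 61; 3^10 ≡ 25; 3^6 ≡ 47 — none is 1, so 3 is a primitive root.
So 3 is the smallest generator of (Z/62Z)^×.

3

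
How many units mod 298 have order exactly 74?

36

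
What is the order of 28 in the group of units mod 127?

The order of 28 must divide φ(127) = 127 − 1 = 126 = 2 · 3^2 · 7.
Divisors of 126: 1, 2, 3, 6, 7, 9, 14, 18, 21, 42, 63, 126.
Test each divisor d:
28^1 ≡ 28 (mod 127)
28^2 ≡ 22 (mod 127)
28^3 ≡ 108 (mod 127)
28^6 ≡ 107 (mod 127)
28^7 ≡ 75 (mod 127)
28^9 ≡ 126 (mod 127)
28^14 ≡ 37 (mod 127)
28^18 ≡ 1 (mod 127) ✓
So ord_127(28) = 18.

18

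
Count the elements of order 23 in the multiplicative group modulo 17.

φ(17) = 17 − 1 = 16 = 2^4.
(Z/17Z)^× is cyclic (|G| = 16); a cyclic group of order m has exactly φ(d) elements of each order d | m, and none otherwise.
Here 16 is not a multiple of 23, so there are no elements of order 23.

0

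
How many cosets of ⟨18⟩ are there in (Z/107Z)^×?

1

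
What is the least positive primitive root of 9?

2

φ(9) = φ(3^2) = 3·(3−1) = 6 = 2 · 3.
Test candidates g = 2, 3, … against the prime factors q ∈ {2, 3} of φ(9): g is a generator iff g^(6/q) ≢ 1 for every such q.
g = 2: 2^3 ≡ 8; 2^2 ≡ 4 — none is 1, so 2 is a primitive root.
Hence the least primitive root of 9 is 2.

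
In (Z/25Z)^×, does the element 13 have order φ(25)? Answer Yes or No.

Yes

φ(25) = φ(5^2) = 5·(5−1) = 20 = 2^2 · 5.
Test 13^(20/q) mod 25 for each prime factor q of 20:
13^10 ≡ 24 (mod 25)  [q = 2: ≢ 1 ✓]
13^4 ≡ 11 (mod 25)  [q = 5: ≢ 1 ✓]
All checks pass, so 13 has order 20 and is a primitive root modulo 25.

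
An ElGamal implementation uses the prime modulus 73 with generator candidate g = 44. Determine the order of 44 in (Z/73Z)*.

72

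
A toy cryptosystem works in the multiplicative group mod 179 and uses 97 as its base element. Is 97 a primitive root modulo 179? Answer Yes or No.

Yes

φ(179) = 179 − 1 = 178 = 2 · 89.
Test 97^(178/q) mod 179 for each prime factor q of 178:
97^89 ≡ 178 (mod 179)  [q = 2: ≢ 1 ✓]
97^2 ≡ 101 (mod 179)  [q = 89: ≢ 1 ✓]
Every test exponent gives a nontrivial residue, hence 97 generates the full group.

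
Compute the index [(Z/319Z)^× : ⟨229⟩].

2

ord(229) | φ(319) = φ(11·29) = (11−1)·(29−1) = 10·28 = 280 = 2^3 · 5 · 7.
Divisors of 280: 1, 2, 4, 5, 7, 8, 10, 14, 20, 28, 35, 40, 56, 70, 140, 280.
Test each divisor d:
229^1 ≡ 229 (mod 319)
229^2 ≡ 125 (mod 319)
229^4 ≡ 313 (mod 319)
229^5 ≡ 221 (mod 319)
229^7 ≡ 191 (mod 319)
229^8 ≡ 36 (mod 319)
229^10 ≡ 34 (mod 319)
229^14 ≡ 115 (mod 319)
229^20 ≡ 199 (mod 319)
229^28 ≡ 146 (mod 319)
229^35 ≡ 133 (mod 319)
229^40 ≡ 45 (mod 319)
229^56 ≡ 262 (mod 319)
229^70 ≡ 144 (mod 319)
229^140 ≡ 1 (mod 319) ✓
The order of 229 is 140, so the subgroup it generates has 140 elements.
Index = |(Z/319Z)^×| / |⟨229⟩| = 280 / 140 = 2.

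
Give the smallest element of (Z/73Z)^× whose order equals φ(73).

5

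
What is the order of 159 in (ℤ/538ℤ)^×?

268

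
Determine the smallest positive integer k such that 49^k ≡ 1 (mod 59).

29

By Lagrange's theorem, ord_59(49) divides φ(59) = 59 − 1 = 58 = 2 · 29.
Divisors of 58: 1, 2, 29, 58.
Evaluate successive powers at the divisors of 58:
49^1 ≡ 49 (mod 59)
49^2 ≡ 41 (mod 59)
49^29 ≡ 1 (mod 59) ✓
Hence ord(49) = 29.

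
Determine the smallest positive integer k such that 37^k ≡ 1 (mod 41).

The order of 37 must divide φ(41) = 41 − 1 = 40 = 2^3 · 5.
Divisors of 40: 1, 2, 4, 5, 8, 10, 20, 40.
Check 37^d mod 41 for each divisor in increasing order:
37^1 ≡ 37 (mod 41)
37^2 ≡ 16 (mod 41)
37^4 ≡ 10 (mod 41)
37^5 ≡ 1 (mod 41) ✓
So ord_41(37) = 5.

5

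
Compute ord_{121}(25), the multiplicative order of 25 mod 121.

55

By Lagrange's theorem, ord_121(25) divides φ(121) = φ(11^2) = 11·(11−1) = 110 = 2 · 5 · 11.
Divisors of 110: 1, 2, 5, 10, 11, 22, 55, 110.
Check 25^d mod 121 for each divisor in increasing order:
25^1 ≡ 25 (mod 121)
25^2 ≡ 20 (mod 121)
25^5 ≡ 78 (mod 121)
25^10 ≡ 34 (mod 121)
25^11 ≡ 3 (mod 121)
25^22 ≡ 9 (mod 121)
25^55 ≡ 1 (mod 121) ✓
Therefore the multiplicative order of 25 modulo 121 is 55.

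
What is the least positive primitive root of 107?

φ(107) = 107 − 1 = 106 = 2 · 53.
g is a primitive root iff g^(106/q) ≢ 1 (mod 107) for each prime q ∈ {2, 53}.
g = 2: 2^53 ≡ 106; 2^2 ≡ 4 — none is 1, so 2 is a primitive root.
The smallest primitive root modulo 107 is 2.

2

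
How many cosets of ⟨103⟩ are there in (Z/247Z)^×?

Since 103 ∈ (Z/247Z)^×, its order divides φ(247) = φ(13·19) = (13−1)·(19−1) = 12·18 = 216 = 2^3 · 3^3.
Divisors of 216: 1, 2, 3, 4, 6, 8, 9, 12, 18, 24, 27, 36, 54, 72, 108, 216.
Evaluate successive powers at the divisors of 216:
103^1 ≡ 103 (mod 247)
103^2 ≡ 235 (mod 247)
103^3 ≡ 246 (mod 247)
103^4 ≡ 144 (mod 247)
103^6 ≡ 1 (mod 247) ✓
So ord_247(103) = 6, hence |⟨103⟩| = 6.
The index is φ(247) / ord(103) = 216 / 6 = 36.

36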